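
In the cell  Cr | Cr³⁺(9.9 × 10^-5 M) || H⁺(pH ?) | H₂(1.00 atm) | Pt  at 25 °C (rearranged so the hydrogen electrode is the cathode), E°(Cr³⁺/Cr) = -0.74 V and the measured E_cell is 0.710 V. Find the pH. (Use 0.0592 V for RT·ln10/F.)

pH = 1.84

E°_cell = 0.74 V and n = 6.
log Q = n(E° − E)/0.0592 = 6×(0.74 − 0.710)/0.0592 = 3.041.
With Q = [Cr³⁺]^2·P(H₂)^3 / [H⁺]^6, solving for [H⁺] gives log[H⁺] = -1.842, so pH = 1.84.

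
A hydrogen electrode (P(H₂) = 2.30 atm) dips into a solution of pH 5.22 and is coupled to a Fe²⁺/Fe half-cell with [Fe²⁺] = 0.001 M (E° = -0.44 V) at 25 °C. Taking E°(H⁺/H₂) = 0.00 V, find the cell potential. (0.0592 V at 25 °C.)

0.21 V

The hydrogen couple is the cathode, so E°_cell = 0.44 V; n = 2.
[H⁺] = 10^(−5.22) = 6 × 10^-6 M, and Q = [Fe²⁺]·P(H₂) / [H⁺]^2 = 6.33 × 10^7.
E = E° − (0.0592/2) log Q = 0.44 − (0.0592/2)(7.802) = 0.209 V.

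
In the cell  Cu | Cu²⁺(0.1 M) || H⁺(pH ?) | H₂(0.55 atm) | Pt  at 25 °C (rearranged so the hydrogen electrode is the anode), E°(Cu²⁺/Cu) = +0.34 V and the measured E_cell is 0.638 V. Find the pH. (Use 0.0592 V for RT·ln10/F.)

pH = 5.66

E°_cell = 0.34 V and n = 2.
log Q = n(E° − E)/0.0592 = 2×(0.34 − 0.638)/0.0592 = -10.068.
With Q = [H⁺]^2 / ([Cu²⁺]·P(H₂)), solving for [H⁺] gives log[H⁺] = -5.664, so pH = 5.66.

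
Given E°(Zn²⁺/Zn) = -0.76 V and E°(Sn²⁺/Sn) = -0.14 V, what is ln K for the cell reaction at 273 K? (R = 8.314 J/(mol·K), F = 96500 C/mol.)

E°_cell = -0.14 − (-0.76) = 0.62 V, with n = 2 electrons transferred.
At equilibrium E = 0, so the Nernst equation gives ln K = nFE°/RT = (2)(96500)(0.62)/((8.314)(273)) = 52.72.

ln K = 52.7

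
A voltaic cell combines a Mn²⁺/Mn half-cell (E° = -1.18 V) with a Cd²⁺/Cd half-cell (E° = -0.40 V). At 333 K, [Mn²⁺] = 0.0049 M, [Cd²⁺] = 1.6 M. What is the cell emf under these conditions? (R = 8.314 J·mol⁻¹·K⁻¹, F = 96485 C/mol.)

The Cd²⁺/Cd couple has the higher reduction potential and acts as the cathode, so E°_cell = -0.40 − (-1.18) = 0.78 V.
Balancing electrons gives n = 2; the reaction quotient is Q = [Mn²⁺]/[Cd²⁺] = 0.00306.
E = E° − (RT/nF) ln Q = 0.78 − (8.314×333)/(2×96485) × (-5.789) = 0.780 + 0.083 = 0.863 V.

0.863 V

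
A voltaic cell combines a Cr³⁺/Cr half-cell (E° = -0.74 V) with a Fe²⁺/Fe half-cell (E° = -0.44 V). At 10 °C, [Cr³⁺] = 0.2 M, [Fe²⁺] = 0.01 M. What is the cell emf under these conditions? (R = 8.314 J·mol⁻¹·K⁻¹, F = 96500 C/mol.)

The Fe²⁺/Fe couple has the higher reduction potential and acts as the cathode, so E°_cell = -0.44 − (-0.74) = 0.30 V.
Balancing electrons gives n = 6; the reaction quotient is Q = [Cr³⁺]^2/[Fe²⁺]^3 = 4 × 10^4.
E = E° − (RT/nF) ln Q = 0.30 − (8.314×283)/(6×96500) × (10.597) = 0.300 − 0.043 = 0.257 V.

0.257 V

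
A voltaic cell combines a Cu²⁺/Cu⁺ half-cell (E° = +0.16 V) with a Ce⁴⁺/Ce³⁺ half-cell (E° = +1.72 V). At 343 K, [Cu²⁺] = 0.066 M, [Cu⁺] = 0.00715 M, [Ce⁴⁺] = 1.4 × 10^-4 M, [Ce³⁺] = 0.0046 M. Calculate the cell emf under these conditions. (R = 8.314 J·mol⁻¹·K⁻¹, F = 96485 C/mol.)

1.39 V

The Ce⁴⁺/Ce³⁺ couple has the higher reduction potential and acts as the cathode, so E°_cell = +1.72 − (+0.16) = 1.56 V.
Balancing electrons gives n = 1; the reaction quotient is Q = [Cu²⁺]·[Ce³⁺]/([Cu⁺]·[Ce⁴⁺]) = 303.
E = E° − (RT/nF) ln Q = 1.56 − (8.314×343)/(1×96485) × (5.715) = 1.560 − 0.169 = 1.391 V.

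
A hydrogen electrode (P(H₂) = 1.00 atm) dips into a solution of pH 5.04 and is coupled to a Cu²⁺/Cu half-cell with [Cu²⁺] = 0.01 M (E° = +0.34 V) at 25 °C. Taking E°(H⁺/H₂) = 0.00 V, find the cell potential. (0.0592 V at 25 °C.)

0.58 V

The Cu²⁺/Cu couple is the cathode, so E°_cell = 0.34 V; n = 2.
[H⁺] = 10^(−5.04) = 9.1 × 10^-6 M, and Q = [H⁺]^2 / ([Cu²⁺]·P(H₂)) = 8.32 × 10^-9.
E = E° − (0.0592/2) log Q = 0.34 − (0.0592/2)(-8.080) = 0.579 V.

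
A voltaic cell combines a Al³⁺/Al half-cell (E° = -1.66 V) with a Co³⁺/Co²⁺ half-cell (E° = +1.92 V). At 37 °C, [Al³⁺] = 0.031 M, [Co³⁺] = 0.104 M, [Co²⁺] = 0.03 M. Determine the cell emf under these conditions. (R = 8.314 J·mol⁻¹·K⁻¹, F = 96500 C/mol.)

The Co³⁺/Co²⁺ couple has the higher reduction potential and acts as the cathode, so E°_cell = +1.92 − (-1.66) = 3.58 V.
Balancing electrons gives n = 3; the reaction quotient is Q = [Al³⁺]·[Co²⁺]^3/[Co³⁺]^3 = 7.44 × 10^-4.
E = E° − (RT/nF) ln Q = 3.58 − (8.314×310)/(3×96500) × (-7.203) = 3.580 + 0.064 = 3.644 V.

3.64 V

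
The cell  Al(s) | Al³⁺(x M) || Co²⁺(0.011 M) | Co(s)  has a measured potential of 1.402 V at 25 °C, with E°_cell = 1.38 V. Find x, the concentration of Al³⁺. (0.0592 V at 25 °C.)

From the Nernst equation, log Q = n(E° − E)/0.0592 = 6(1.38 − 1.402)/0.0592 = -2.230, so Q = 0.00589.
With Q = [Al³⁺]^2/[Co²⁺]^3 and the known concentrations, [Al³⁺]^2 in the numerator gives [Al³⁺] = 8.9 × 10^-5 M.

8.9 × 10^-5 M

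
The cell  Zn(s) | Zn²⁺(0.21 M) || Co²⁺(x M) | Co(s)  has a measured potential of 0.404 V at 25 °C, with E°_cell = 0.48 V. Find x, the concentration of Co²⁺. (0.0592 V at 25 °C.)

5.7 × 10^-4 M

From the Nernst equation, log Q = n(E° − E)/0.0592 = 2(0.48 − 0.404)/0.0592 = 2.568, so Q = 369.
With Q = [Zn²⁺]/[Co²⁺] and the known concentrations, [Co²⁺] in the denominator gives [Co²⁺] = 5.7 × 10^-4 M.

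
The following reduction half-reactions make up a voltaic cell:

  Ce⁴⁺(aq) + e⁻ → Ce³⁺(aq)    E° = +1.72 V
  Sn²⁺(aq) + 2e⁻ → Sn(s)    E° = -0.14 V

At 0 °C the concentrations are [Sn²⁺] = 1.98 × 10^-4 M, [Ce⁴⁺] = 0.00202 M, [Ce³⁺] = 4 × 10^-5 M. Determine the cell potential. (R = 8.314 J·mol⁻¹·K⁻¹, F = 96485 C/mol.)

The Ce⁴⁺/Ce³⁺ couple has the higher reduction potential and acts as the cathode, so E°_cell = +1.72 − (-0.14) = 1.86 V.
Balancing electrons gives n = 2; the reaction quotient is Q = [Sn²⁺]·[Ce³⁺]^2/[Ce⁴⁺]^2 = 7.76 × 10^-8.
E = E° − (RT/nF) ln Q = 1.86 − (8.314×273)/(2×96485) × (-16.371) = 1.860 + 0.193 = 2.053 V.

2.05 V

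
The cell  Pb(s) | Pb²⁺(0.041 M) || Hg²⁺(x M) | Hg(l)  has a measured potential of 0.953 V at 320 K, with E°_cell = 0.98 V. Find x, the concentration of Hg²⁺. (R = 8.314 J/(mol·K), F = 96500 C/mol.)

0.0058 M

From the Nernst equation, ln Q = nF(E° − E)/RT = 2×96500×(0.98 − 0.953)/(8.314×320) = 1.959, so Q = 7.09.
With Q = [Pb²⁺]/[Hg²⁺] and the known concentrations, [Hg²⁺] in the denominator gives [Hg²⁺] = 0.0058 M.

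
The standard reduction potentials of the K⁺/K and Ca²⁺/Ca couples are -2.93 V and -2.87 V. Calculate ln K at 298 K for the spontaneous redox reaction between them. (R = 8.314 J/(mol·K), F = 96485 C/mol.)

ln K = 4.7

E°_cell = -2.87 − (-2.93) = 0.06 V, with n = 2 electrons transferred.
At equilibrium E = 0, so the Nernst equation gives ln K = nFE°/RT = (2)(96485)(0.06)/((8.314)(298)) = 4.67.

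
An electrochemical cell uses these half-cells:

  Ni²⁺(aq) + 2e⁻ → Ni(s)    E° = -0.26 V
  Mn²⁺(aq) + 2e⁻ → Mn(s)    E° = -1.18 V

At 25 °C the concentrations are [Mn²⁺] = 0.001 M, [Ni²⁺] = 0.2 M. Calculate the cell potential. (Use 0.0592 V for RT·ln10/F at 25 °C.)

The Ni²⁺/Ni couple has the higher reduction potential and acts as the cathode, so E°_cell = -0.26 − (-1.18) = 0.92 V.
Balancing electrons gives n = 2; the reaction quotient is Q = [Mn²⁺]/[Ni²⁺] = 0.00500.
At 25 °C, E = E° − (0.0592/n) log Q = 0.92 − (0.0592/2)(-2.301) = 0.920 + 0.068 = 0.988 V.

0.988 V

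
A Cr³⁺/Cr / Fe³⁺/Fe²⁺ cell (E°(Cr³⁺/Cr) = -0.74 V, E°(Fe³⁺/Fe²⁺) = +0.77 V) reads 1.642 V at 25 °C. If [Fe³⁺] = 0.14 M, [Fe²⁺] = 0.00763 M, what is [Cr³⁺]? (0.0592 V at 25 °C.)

From the Nernst equation, log Q = n(E° − E)/0.0592 = 3(1.51 − 1.642)/0.0592 = -6.689, so Q = 2.05 × 10^-7.
With Q = [Cr³⁺]·[Fe²⁺]^3/[Fe³⁺]^3 and the known concentrations, [Cr³⁺] in the numerator gives [Cr³⁺] = 0.0013 M.

0.0013 M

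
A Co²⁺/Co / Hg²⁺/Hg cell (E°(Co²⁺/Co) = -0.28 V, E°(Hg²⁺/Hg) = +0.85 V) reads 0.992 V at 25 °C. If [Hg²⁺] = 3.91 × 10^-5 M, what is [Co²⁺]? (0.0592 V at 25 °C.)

1.8 M

From the Nernst equation, log Q = n(E° − E)/0.0592 = 2(1.13 − 0.992)/0.0592 = 4.662, so Q = 4.59 × 10^4.
With Q = [Co²⁺]/[Hg²⁺] and the known concentrations, [Co²⁺] in the numerator gives [Co²⁺] = 1.8 M.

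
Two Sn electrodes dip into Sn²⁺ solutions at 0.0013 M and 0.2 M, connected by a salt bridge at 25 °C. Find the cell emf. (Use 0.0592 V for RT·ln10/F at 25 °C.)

0.065 V

Both half-cells are Sn²⁺/Sn, so E°_cell = 0. The concentrated side is the cathode; the cell reaction moves Sn²⁺ from high to low concentration with n = 2.
Q = [Sn²⁺]_dilute/[Sn²⁺]_conc = 0.0013/0.2 = 0.00650.
E = 0 − (0.0592/2) log Q = −(0.0592/2)(-2.187) = 0.0647 V.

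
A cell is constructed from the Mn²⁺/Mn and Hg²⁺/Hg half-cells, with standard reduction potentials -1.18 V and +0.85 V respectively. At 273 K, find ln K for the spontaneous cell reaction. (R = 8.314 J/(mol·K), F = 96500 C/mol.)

ln K = 172.6

E°_cell = +0.85 − (-1.18) = 2.03 V, with n = 2 electrons transferred.
At equilibrium E = 0, so the Nernst equation gives ln K = nFE°/RT = (2)(96500)(2.03)/((8.314)(273)) = 172.62.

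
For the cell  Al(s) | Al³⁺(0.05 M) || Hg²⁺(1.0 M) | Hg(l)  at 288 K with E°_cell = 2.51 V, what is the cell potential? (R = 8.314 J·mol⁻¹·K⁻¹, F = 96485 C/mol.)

Balancing electrons gives n = 6; the reaction quotient is Q = [Al³⁺]^2/[Hg²⁺]^3 = 0.00250.
E = E° − (RT/nF) ln Q = 2.51 − (8.314×288)/(6×96485) × (-5.991) = 2.510 + 0.025 = 2.535 V.

2.53 V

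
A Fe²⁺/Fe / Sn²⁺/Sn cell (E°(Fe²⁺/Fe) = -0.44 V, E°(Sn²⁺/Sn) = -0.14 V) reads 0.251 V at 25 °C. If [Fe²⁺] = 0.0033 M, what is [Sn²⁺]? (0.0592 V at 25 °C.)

7.3 × 10^-5 M

From the Nernst equation, log Q = n(E° − E)/0.0592 = 2(0.30 − 0.251)/0.0592 = 1.655, so Q = 45.2.
With Q = [Fe²⁺]/[Sn²⁺] and the known concentrations, [Sn²⁺] in the denominator gives [Sn²⁺] = 7.3 × 10^-5 M.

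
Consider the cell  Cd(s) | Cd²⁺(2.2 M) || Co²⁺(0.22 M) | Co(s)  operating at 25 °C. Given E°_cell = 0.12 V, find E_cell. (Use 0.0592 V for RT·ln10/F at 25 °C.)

Balancing electrons gives n = 2; the reaction quotient is Q = [Cd²⁺]/[Co²⁺] = 10.0.
At 25 °C, E = E° − (0.0592/n) log Q = 0.12 − (0.0592/2)(1.000) = 0.120 − 0.030 = 0.090 V.

0.090 V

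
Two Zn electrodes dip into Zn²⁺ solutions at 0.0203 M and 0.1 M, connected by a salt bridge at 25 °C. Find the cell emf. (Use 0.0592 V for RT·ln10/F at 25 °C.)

0.021 V

Both half-cells are Zn²⁺/Zn, so E°_cell = 0. The concentrated side is the cathode; the cell reaction moves Zn²⁺ from high to low concentration with n = 2.
Q = [Zn²⁺]_dilute/[Zn²⁺]_conc = 0.0203/0.1 = 0.203.
E = 0 − (0.0592/2) log Q = −(0.0592/2)(-0.693) = 0.0205 V.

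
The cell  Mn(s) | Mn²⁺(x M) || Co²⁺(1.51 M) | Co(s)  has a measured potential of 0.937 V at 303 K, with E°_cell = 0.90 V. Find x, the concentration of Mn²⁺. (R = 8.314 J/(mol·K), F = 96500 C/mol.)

0.089 M

From the Nernst equation, ln Q = nF(E° − E)/RT = 2×96500×(0.90 − 0.937)/(8.314×303) = -2.835, so Q = 0.0587.
With Q = [Mn²⁺]/[Co²⁺] and the known concentrations, [Mn²⁺] in the numerator gives [Mn²⁺] = 0.089 M.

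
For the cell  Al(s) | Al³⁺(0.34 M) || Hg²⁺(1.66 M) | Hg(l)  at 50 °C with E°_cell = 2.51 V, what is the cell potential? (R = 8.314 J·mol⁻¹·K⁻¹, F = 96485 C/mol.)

2.53 V

Balancing electrons gives n = 6; the reaction quotient is Q = [Al³⁺]^2/[Hg²⁺]^3 = 0.0253.
E = E° − (RT/nF) ln Q = 2.51 − (8.314×323)/(6×96485) × (-3.678) = 2.510 + 0.017 = 2.527 V.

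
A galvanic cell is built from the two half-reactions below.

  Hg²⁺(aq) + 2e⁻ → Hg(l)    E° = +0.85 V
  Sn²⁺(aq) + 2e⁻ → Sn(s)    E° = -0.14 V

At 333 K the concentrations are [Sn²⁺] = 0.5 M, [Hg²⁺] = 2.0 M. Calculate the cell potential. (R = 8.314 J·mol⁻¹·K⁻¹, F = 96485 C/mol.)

1.01 V

The Hg²⁺/Hg couple has the higher reduction potential and acts as the cathode, so E°_cell = +0.85 − (-0.14) = 0.99 V.
Balancing electrons gives n = 2; the reaction quotient is Q = [Sn²⁺]/[Hg²⁺] = 0.250.
E = E° − (RT/nF) ln Q = 0.99 − (8.314×333)/(2×96485) × (-1.386) = 0.990 + 0.020 = 1.010 V.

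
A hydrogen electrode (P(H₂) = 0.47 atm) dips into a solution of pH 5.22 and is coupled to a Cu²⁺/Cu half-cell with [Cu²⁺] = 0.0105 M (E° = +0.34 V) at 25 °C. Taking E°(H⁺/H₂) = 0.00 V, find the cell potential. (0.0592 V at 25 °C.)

The Cu²⁺/Cu couple is the cathode, so E°_cell = 0.34 V; n = 2.
[H⁺] = 10^(−5.22) = 6 × 10^-6 M, and Q = [H⁺]^2 / ([Cu²⁺]·P(H₂)) = 7.36 × 10^-9.
E = E° − (0.0592/2) log Q = 0.34 − (0.0592/2)(-8.133) = 0.581 V.

0.58 V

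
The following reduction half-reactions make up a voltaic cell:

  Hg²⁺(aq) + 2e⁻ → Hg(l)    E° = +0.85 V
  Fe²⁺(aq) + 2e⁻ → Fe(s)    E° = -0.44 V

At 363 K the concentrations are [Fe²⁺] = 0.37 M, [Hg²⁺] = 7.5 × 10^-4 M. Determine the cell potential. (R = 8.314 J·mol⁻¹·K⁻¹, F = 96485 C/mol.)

1.19 V

The Hg²⁺/Hg couple has the higher reduction potential and acts as the cathode, so E°_cell = +0.85 − (-0.44) = 1.29 V.
Balancing electrons gives n = 2; the reaction quotient is Q = [Fe²⁺]/[Hg²⁺] = 493.
E = E° − (RT/nF) ln Q = 1.29 − (8.314×363)/(2×96485) × (6.201) = 1.290 − 0.097 = 1.193 V.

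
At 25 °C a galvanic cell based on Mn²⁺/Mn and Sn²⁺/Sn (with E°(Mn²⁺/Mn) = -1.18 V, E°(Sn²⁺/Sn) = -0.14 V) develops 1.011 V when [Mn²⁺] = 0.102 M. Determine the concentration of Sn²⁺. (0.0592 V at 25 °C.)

From the Nernst equation, log Q = n(E° − E)/0.0592 = 2(1.04 − 1.011)/0.0592 = 0.980, so Q = 9.54.
With Q = [Mn²⁺]/[Sn²⁺] and the known concentrations, [Sn²⁺] in the denominator gives [Sn²⁺] = 0.011 M.

0.011 M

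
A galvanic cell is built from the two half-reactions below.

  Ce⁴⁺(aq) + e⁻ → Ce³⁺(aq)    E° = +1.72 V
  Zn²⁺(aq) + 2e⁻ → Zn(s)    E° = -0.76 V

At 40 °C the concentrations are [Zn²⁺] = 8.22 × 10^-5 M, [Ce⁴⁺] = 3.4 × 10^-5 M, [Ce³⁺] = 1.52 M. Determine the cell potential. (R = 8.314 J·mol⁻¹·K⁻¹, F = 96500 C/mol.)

2.32 V

The Ce⁴⁺/Ce³⁺ couple has the higher reduction potential and acts as the cathode, so E°_cell = +1.72 − (-0.76) = 2.48 V.
Balancing electrons gives n = 2; the reaction quotient is Q = [Zn²⁺]·[Ce³⁺]^2/[Ce⁴⁺]^2 = 1.64 × 10^5.
E = E° − (RT/nF) ln Q = 2.48 − (8.314×313)/(2×96500) × (12.009) = 2.480 − 0.162 = 2.318 V.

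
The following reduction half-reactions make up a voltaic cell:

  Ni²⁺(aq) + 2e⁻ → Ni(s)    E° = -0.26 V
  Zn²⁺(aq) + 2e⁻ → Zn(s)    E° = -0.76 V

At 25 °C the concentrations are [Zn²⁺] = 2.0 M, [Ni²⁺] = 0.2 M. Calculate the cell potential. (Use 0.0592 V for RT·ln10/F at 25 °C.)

The Ni²⁺/Ni couple has the higher reduction potential and acts as the cathode, so E°_cell = -0.26 − (-0.76) = 0.50 V.
Balancing electrons gives n = 2; the reaction quotient is Q = [Zn²⁺]/[Ni²⁺] = 10.0.
At 25 °C, E = E° − (0.0592/n) log Q = 0.50 − (0.0592/2)(1.000) = 0.500 − 0.030 = 0.470 V.

0.470 V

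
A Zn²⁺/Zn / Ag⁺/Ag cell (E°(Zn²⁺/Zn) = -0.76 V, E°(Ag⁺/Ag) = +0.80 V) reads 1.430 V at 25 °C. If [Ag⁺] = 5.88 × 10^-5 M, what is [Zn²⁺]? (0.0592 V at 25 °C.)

8.5 × 10^-5 M

From the Nernst equation, log Q = n(E° − E)/0.0592 = 2(1.56 − 1.430)/0.0592 = 4.392, so Q = 2.47 × 10^4.
With Q = [Zn²⁺]/[Ag⁺]^2 and the known concentrations, [Zn²⁺] in the numerator gives [Zn²⁺] = 8.5 × 10^-5 M.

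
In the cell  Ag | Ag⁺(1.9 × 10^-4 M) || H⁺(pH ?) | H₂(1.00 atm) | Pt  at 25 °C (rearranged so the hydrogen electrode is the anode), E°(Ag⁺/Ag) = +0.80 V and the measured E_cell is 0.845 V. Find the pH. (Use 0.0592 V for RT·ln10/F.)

E°_cell = 0.80 V and n = 2.
log Q = n(E° − E)/0.0592 = 2×(0.80 − 0.845)/0.0592 = -1.520.
With Q = [H⁺]^2 / ([Ag⁺]^2·P(H₂)), solving for [H⁺] gives log[H⁺] = -4.481, so pH = 4.48.

pH = 4.48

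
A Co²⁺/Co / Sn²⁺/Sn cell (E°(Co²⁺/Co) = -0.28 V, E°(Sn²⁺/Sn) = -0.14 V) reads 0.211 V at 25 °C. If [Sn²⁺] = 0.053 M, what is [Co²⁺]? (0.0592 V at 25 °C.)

2.1 × 10^-4 M

From the Nernst equation, log Q = n(E° − E)/0.0592 = 2(0.14 − 0.211)/0.0592 = -2.399, so Q = 0.00399.
With Q = [Co²⁺]/[Sn²⁺] and the known concentrations, [Co²⁺] in the numerator gives [Co²⁺] = 2.1 × 10^-4 M.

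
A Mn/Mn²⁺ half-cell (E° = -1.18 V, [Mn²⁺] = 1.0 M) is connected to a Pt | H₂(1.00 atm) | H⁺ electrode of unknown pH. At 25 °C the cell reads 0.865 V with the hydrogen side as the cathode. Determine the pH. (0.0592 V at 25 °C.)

E°_cell = 1.18 V and n = 2.
log Q = n(E° − E)/0.0592 = 2×(1.18 − 0.865)/0.0592 = 10.642.
With Q = [Mn²⁺]·P(H₂) / [H⁺]^2, solving for [H⁺] gives log[H⁺] = -5.321, so pH = 5.32.

pH = 5.32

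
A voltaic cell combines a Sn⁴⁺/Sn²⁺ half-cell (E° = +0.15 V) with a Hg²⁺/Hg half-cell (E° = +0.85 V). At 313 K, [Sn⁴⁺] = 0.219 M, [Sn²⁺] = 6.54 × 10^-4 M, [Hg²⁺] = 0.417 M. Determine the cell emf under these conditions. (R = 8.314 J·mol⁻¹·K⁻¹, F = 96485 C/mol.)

0.610 V

The Hg²⁺/Hg couple has the higher reduction potential and acts as the cathode, so E°_cell = +0.85 − (+0.15) = 0.70 V.
Balancing electrons gives n = 2; the reaction quotient is Q = [Sn⁴⁺]/([Sn²⁺]·[Hg²⁺]) = 803.
E = E° − (RT/nF) ln Q = 0.70 − (8.314×313)/(2×96485) × (6.688) = 0.700 − 0.090 = 0.610 V.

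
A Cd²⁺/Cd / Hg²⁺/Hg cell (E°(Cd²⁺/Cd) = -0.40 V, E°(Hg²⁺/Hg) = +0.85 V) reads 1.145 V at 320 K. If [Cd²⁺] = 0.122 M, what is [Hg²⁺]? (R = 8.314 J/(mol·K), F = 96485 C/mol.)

From the Nernst equation, ln Q = nF(E° − E)/RT = 2×96485×(1.25 − 1.145)/(8.314×320) = 7.616, so Q = 2030.
With Q = [Cd²⁺]/[Hg²⁺] and the known concentrations, [Hg²⁺] in the denominator gives [Hg²⁺] = 6 × 10^-5 M.

6 × 10^-5 M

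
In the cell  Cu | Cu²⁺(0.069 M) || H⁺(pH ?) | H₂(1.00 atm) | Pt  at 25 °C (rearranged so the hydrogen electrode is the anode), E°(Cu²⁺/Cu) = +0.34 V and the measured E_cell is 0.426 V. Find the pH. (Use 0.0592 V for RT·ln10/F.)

pH = 2.03

E°_cell = 0.34 V and n = 2.
log Q = n(E° − E)/0.0592 = 2×(0.34 − 0.426)/0.0592 = -2.905.
With Q = [H⁺]^2 / ([Cu²⁺]·P(H₂)), solving for [H⁺] gives log[H⁺] = -2.033, so pH = 2.03.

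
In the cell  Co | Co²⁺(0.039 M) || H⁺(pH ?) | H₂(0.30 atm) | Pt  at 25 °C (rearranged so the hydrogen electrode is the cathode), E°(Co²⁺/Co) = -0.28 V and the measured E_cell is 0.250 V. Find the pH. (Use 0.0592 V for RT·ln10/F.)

pH = 1.47

E°_cell = 0.28 V and n = 2.
log Q = n(E° − E)/0.0592 = 2×(0.28 − 0.250)/0.0592 = 1.014.
With Q = [Co²⁺]·P(H₂) / [H⁺]^2, solving for [H⁺] gives log[H⁺] = -1.473, so pH = 1.47.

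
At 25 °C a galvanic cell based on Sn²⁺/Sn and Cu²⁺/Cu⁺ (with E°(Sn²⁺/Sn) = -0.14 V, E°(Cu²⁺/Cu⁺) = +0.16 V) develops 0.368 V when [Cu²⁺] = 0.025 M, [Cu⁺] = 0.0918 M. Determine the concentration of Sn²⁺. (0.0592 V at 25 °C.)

From the Nernst equation, log Q = n(E° − E)/0.0592 = 2(0.30 − 0.368)/0.0592 = -2.297, so Q = 0.00504.
With Q = [Sn²⁺]·[Cu⁺]^2/[Cu²⁺]^2 and the known concentrations, [Sn²⁺] in the numerator gives [Sn²⁺] = 3.7 × 10^-4 M.

3.7 × 10^-4 M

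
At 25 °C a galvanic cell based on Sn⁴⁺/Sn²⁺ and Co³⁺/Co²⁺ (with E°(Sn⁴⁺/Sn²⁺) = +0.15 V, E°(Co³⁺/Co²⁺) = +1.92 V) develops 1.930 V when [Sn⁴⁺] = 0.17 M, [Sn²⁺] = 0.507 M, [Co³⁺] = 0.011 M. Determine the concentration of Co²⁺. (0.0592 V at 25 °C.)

From the Nernst equation, log Q = n(E° − E)/0.0592 = 2(1.77 − 1.930)/0.0592 = -5.405, so Q = 3.93 × 10^-6.
With Q = [Sn⁴⁺]·[Co²⁺]^2/([Sn²⁺]·[Co³⁺]^2) and the known concentrations, [Co²⁺]^2 in the numerator gives [Co²⁺] = 3.8 × 10^-5 M.

3.8 × 10^-5 M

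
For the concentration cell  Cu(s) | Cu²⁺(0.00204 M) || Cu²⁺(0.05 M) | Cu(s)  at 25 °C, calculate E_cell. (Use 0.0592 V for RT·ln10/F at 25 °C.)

0.041 V

Both half-cells are Cu²⁺/Cu, so E°_cell = 0. The concentrated side is the cathode; the cell reaction moves Cu²⁺ from high to low concentration with n = 2.
Q = [Cu²⁺]_dilute/[Cu²⁺]_conc = 0.00204/0.05 = 0.0408.
E = 0 − (0.0592/2) log Q = −(0.0592/2)(-1.389) = 0.0411 V.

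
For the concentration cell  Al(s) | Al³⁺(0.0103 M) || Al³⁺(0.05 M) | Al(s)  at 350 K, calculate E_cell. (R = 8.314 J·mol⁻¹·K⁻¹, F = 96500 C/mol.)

Both half-cells are Al³⁺/Al, so E°_cell = 0. The concentrated side is the cathode; the cell reaction moves Al³⁺ from high to low concentration with n = 3.
Q = [Al³⁺]_dilute/[Al³⁺]_conc = 0.0103/0.05 = 0.206.
E = 0 − (RT/nF) ln Q = −((8.314×350)/(3×96500))(-1.580) = 0.0159 V.

0.016 V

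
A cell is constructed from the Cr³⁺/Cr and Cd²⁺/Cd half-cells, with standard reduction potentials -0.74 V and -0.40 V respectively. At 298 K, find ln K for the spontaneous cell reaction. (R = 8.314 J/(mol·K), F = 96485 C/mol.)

E°_cell = -0.40 − (-0.74) = 0.34 V, with n = 6 electrons transferred.
At equilibrium E = 0, so the Nernst equation gives ln K = nFE°/RT = (6)(96485)(0.34)/((8.314)(298)) = 79.44.

ln K = 79.4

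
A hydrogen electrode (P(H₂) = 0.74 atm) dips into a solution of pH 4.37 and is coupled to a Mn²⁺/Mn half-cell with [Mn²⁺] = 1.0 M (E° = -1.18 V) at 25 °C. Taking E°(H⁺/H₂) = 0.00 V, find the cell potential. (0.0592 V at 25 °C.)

0.93 V

The hydrogen couple is the cathode, so E°_cell = 1.18 V; n = 2.
[H⁺] = 10^(−4.37) = 4.3 × 10^-5 M, and Q = [Mn²⁺]·P(H₂) / [H⁺]^2 = 4.07 × 10^8.
E = E° − (0.0592/2) log Q = 1.18 − (0.0592/2)(8.609) = 0.925 V.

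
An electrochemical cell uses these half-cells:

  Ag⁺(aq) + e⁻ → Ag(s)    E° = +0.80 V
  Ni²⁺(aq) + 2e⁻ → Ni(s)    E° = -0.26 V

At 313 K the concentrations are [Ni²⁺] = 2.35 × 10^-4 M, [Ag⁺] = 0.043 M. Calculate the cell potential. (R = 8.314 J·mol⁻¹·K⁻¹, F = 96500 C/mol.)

1.09 V

The Ag⁺/Ag couple has the higher reduction potential and acts as the cathode, so E°_cell = +0.80 − (-0.26) = 1.06 V.
Balancing electrons gives n = 2; the reaction quotient is Q = [Ni²⁺]/[Ag⁺]^2 = 0.127.
E = E° − (RT/nF) ln Q = 1.06 − (8.314×313)/(2×96500) × (-2.063) = 1.060 + 0.028 = 1.088 V.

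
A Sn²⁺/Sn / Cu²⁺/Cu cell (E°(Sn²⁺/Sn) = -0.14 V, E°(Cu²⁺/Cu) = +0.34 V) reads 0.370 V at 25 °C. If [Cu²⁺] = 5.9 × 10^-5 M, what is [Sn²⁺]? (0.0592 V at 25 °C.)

0.31 M

From the Nernst equation, log Q = n(E° − E)/0.0592 = 2(0.48 − 0.370)/0.0592 = 3.716, so Q = 5200.
With Q = [Sn²⁺]/[Cu²⁺] and the known concentrations, [Sn²⁺] in the numerator gives [Sn²⁺] = 0.31 M.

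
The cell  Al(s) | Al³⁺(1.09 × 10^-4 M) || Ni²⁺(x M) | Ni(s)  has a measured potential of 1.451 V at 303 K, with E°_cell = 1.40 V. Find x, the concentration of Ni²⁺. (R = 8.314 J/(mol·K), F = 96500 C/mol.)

0.11 M

From the Nernst equation, ln Q = nF(E° − E)/RT = 6×96500×(1.40 − 1.451)/(8.314×303) = -11.722, so Q = 8.11 × 10^-6.
With Q = [Al³⁺]^2/[Ni²⁺]^3 and the known concentrations, [Ni²⁺]^3 in the denominator gives [Ni²⁺] = 0.11 M.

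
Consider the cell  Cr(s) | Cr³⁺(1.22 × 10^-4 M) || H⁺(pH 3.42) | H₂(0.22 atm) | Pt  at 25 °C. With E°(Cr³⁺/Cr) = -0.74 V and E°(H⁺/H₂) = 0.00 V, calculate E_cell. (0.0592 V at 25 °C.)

0.63 V

The hydrogen couple is the cathode, so E°_cell = 0.74 V; n = 6.
[H⁺] = 10^(−3.42) = 3.8 × 10^-4 M, and Q = [Cr³⁺]^2·P(H₂)^3 / [H⁺]^6 = 5.25 × 10^10.
E = E° − (0.0592/6) log Q = 0.74 − (0.0592/6)(10.720) = 0.634 V.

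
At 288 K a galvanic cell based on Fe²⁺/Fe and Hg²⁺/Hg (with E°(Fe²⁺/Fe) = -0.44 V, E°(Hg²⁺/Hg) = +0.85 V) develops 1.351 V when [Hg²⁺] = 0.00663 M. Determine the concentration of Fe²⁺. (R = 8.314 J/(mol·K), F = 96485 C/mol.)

From the Nernst equation, ln Q = nF(E° − E)/RT = 2×96485×(1.29 − 1.351)/(8.314×288) = -4.916, so Q = 0.00733.
With Q = [Fe²⁺]/[Hg²⁺] and the known concentrations, [Fe²⁺] in the numerator gives [Fe²⁺] = 4.9 × 10^-5 M.

4.9 × 10^-5 M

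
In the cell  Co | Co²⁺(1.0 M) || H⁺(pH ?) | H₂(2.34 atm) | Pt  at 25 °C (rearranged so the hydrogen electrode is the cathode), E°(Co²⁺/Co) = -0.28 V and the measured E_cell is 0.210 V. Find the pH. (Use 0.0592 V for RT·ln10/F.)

E°_cell = 0.28 V and n = 2.
log Q = n(E° − E)/0.0592 = 2×(0.28 − 0.210)/0.0592 = 2.365.
With Q = [Co²⁺]·P(H₂) / [H⁺]^2, solving for [H⁺] gives log[H⁺] = -0.998, so pH = 1.00.

pH = 1.00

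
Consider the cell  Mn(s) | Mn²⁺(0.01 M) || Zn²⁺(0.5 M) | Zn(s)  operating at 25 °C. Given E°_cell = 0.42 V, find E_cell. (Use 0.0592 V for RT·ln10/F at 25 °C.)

0.470 V

Balancing electrons gives n = 2; the reaction quotient is Q = [Mn²⁺]/[Zn²⁺] = 0.0200.
At 25 °C, E = E° − (0.0592/n) log Q = 0.42 − (0.0592/2)(-1.699) = 0.420 + 0.050 = 0.470 V.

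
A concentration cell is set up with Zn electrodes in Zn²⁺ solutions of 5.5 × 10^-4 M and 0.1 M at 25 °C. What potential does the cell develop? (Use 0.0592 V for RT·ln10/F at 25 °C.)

Both half-cells are Zn²⁺/Zn, so E°_cell = 0. The concentrated side is the cathode; the cell reaction moves Zn²⁺ from high to low concentration with n = 2.
Q = [Zn²⁺]_dilute/[Zn²⁺]_conc = 5.5 × 10^-4/0.1 = 0.00550.
E = 0 − (0.0592/2) log Q = −(0.0592/2)(-2.260) = 0.0669 V.

0.067 V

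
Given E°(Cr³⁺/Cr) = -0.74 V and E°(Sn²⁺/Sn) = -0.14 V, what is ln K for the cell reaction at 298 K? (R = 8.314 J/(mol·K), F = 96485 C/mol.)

E°_cell = -0.14 − (-0.74) = 0.60 V, with n = 6 electrons transferred.
At equilibrium E = 0, so the Nernst equation gives ln K = nFE°/RT = (6)(96485)(0.60)/((8.314)(298)) = 140.20.

ln K = 140.2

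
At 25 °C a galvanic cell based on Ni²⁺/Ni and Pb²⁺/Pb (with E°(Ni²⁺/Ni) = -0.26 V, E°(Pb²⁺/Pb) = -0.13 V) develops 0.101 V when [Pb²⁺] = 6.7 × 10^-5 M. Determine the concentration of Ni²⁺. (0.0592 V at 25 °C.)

From the Nernst equation, log Q = n(E° − E)/0.0592 = 2(0.13 − 0.101)/0.0592 = 0.980, so Q = 9.54.
With Q = [Ni²⁺]/[Pb²⁺] and the known concentrations, [Ni²⁺] in the numerator gives [Ni²⁺] = 6.4 × 10^-4 M.

6.4 × 10^-4 M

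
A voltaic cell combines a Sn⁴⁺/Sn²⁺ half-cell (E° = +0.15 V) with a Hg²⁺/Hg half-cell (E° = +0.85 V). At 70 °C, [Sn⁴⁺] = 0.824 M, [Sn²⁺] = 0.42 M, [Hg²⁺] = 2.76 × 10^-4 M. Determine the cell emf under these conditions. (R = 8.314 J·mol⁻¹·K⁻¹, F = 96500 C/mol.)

The Hg²⁺/Hg couple has the higher reduction potential and acts as the cathode, so E°_cell = +0.85 − (+0.15) = 0.70 V.
Balancing electrons gives n = 2; the reaction quotient is Q = [Sn⁴⁺]/([Sn²⁺]·[Hg²⁺]) = 7110.
E = E° − (RT/nF) ln Q = 0.70 − (8.314×343)/(2×96500) × (8.869) = 0.700 − 0.131 = 0.569 V.

0.569 V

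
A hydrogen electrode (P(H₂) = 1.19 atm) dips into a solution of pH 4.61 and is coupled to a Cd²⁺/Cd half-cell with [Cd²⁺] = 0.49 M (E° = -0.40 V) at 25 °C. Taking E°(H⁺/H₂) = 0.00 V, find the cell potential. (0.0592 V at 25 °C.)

0.13 V

The hydrogen couple is the cathode, so E°_cell = 0.40 V; n = 2.
[H⁺] = 10^(−4.61) = 2.5 × 10^-5 M, and Q = [Cd²⁺]·P(H₂) / [H⁺]^2 = 9.68 × 10^8.
E = E° − (0.0592/2) log Q = 0.40 − (0.0592/2)(8.986) = 0.134 V.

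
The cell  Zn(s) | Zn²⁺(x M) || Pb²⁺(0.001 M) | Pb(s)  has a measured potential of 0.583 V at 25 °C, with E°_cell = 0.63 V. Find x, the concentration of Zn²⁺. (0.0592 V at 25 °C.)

From the Nernst equation, log Q = n(E° − E)/0.0592 = 2(0.63 − 0.583)/0.0592 = 1.588, so Q = 38.7.
With Q = [Zn²⁺]/[Pb²⁺] and the known concentrations, [Zn²⁺] in the numerator gives [Zn²⁺] = 0.039 M.

0.039 M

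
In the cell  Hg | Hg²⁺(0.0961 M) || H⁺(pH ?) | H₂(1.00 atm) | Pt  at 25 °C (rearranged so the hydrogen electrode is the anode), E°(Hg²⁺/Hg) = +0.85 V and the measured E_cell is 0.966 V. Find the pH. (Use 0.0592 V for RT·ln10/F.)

pH = 2.47

E°_cell = 0.85 V and n = 2.
log Q = n(E° − E)/0.0592 = 2×(0.85 − 0.966)/0.0592 = -3.919.
With Q = [H⁺]^2 / ([Hg²⁺]·P(H₂)), solving for [H⁺] gives log[H⁺] = -2.468, so pH = 2.47.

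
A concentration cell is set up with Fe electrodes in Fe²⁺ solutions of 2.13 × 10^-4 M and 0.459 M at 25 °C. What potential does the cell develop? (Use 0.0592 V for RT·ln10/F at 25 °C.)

Both half-cells are Fe²⁺/Fe, so E°_cell = 0. The concentrated side is the cathode; the cell reaction moves Fe²⁺ from high to low concentration with n = 2.
Q = [Fe²⁺]_dilute/[Fe²⁺]_conc = 2.13 × 10^-4/0.459 = 4.64 × 10^-4.
E = 0 − (0.0592/2) log Q = −(0.0592/2)(-3.333) = 0.0987 V.

0.099 V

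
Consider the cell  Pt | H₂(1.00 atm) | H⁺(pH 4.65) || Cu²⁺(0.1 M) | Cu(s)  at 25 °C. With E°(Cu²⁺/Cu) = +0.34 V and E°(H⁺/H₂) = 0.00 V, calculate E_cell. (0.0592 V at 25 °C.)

The Cu²⁺/Cu couple is the cathode, so E°_cell = 0.34 V; n = 2.
[H⁺] = 10^(−4.65) = 2.2 × 10^-5 M, and Q = [H⁺]^2 / ([Cu²⁺]·P(H₂)) = 5.01 × 10^-9.
E = E° − (0.0592/2) log Q = 0.34 − (0.0592/2)(-8.300) = 0.586 V.

0.59 V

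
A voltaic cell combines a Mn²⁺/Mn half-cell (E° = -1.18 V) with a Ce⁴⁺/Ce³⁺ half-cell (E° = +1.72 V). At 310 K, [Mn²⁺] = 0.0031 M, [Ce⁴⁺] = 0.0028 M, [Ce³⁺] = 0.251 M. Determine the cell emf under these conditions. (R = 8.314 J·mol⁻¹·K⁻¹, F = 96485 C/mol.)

The Ce⁴⁺/Ce³⁺ couple has the higher reduction potential and acts as the cathode, so E°_cell = +1.72 − (-1.18) = 2.90 V.
Balancing electrons gives n = 2; the reaction quotient is Q = [Mn²⁺]·[Ce³⁺]^2/[Ce⁴⁺]^2 = 24.9.
E = E° − (RT/nF) ln Q = 2.90 − (8.314×310)/(2×96485) × (3.215) = 2.900 − 0.043 = 2.857 V.

2.86 V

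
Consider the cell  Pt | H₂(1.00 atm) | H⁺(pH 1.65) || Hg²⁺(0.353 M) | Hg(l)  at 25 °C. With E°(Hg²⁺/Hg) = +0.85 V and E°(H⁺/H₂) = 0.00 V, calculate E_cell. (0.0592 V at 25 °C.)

The Hg²⁺/Hg couple is the cathode, so E°_cell = 0.85 V; n = 2.
[H⁺] = 10^(−1.65) = 0.022 M, and Q = [H⁺]^2 / ([Hg²⁺]·P(H₂)) = 0.00142.
E = E° − (0.0592/2) log Q = 0.85 − (0.0592/2)(-2.848) = 0.934 V.

0.93 V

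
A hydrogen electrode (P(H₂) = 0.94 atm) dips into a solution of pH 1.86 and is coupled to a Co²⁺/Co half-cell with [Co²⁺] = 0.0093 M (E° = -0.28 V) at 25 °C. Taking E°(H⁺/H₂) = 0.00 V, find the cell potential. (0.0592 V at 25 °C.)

The hydrogen couple is the cathode, so E°_cell = 0.28 V; n = 2.
[H⁺] = 10^(−1.86) = 0.014 M, and Q = [Co²⁺]·P(H₂) / [H⁺]^2 = 45.9.
E = E° − (0.0592/2) log Q = 0.28 − (0.0592/2)(1.662) = 0.231 V.

0.23 V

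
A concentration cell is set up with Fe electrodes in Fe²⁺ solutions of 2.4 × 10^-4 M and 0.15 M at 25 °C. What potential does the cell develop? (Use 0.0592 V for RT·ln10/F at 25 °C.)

Both half-cells are Fe²⁺/Fe, so E°_cell = 0. The concentrated side is the cathode; the cell reaction moves Fe²⁺ from high to low concentration with n = 2.
Q = [Fe²⁺]_dilute/[Fe²⁺]_conc = 2.4 × 10^-4/0.15 = 0.00160.
E = 0 − (0.0592/2) log Q = −(0.0592/2)(-2.796) = 0.0828 V.

0.083 V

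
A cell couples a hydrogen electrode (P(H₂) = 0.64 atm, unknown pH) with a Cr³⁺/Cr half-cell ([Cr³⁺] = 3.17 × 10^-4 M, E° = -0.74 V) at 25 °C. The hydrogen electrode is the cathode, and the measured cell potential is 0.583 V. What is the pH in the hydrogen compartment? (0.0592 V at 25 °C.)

pH = 3.92

E°_cell = 0.74 V and n = 6.
log Q = n(E° − E)/0.0592 = 6×(0.74 − 0.583)/0.0592 = 15.912.
With Q = [Cr³⁺]^2·P(H₂)^3 / [H⁺]^6, solving for [H⁺] gives log[H⁺] = -3.915, so pH = 3.92.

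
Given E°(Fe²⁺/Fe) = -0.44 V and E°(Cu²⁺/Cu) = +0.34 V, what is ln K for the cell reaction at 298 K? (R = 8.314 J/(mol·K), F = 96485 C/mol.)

E°_cell = +0.34 − (-0.44) = 0.78 V, with n = 2 electrons transferred.
At equilibrium E = 0, so the Nernst equation gives ln K = nFE°/RT = (2)(96485)(0.78)/((8.314)(298)) = 60.75.

ln K = 60.8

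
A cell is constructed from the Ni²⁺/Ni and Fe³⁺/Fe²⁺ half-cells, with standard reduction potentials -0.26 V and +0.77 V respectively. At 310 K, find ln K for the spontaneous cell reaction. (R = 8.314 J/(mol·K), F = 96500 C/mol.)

E°_cell = +0.77 − (-0.26) = 1.03 V, with n = 2 electrons transferred.
At equilibrium E = 0, so the Nernst equation gives ln K = nFE°/RT = (2)(96500)(1.03)/((8.314)(310)) = 77.13.

ln K = 77.1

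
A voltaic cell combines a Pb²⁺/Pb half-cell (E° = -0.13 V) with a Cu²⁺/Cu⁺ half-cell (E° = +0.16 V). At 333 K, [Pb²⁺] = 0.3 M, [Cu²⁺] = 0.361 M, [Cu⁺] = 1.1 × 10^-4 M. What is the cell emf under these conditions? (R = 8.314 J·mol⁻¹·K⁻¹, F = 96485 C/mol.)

0.540 V

The Cu²⁺/Cu⁺ couple has the higher reduction potential and acts as the cathode, so E°_cell = +0.16 − (-0.13) = 0.29 V.
Balancing electrons gives n = 2; the reaction quotient is Q = [Pb²⁺]·[Cu⁺]^2/[Cu²⁺]^2 = 2.79 × 10^-8.
E = E° − (RT/nF) ln Q = 0.29 − (8.314×333)/(2×96485) × (-17.396) = 0.290 + 0.250 = 0.540 V.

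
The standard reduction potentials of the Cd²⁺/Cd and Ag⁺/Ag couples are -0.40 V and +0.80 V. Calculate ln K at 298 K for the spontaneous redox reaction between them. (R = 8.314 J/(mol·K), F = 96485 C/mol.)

ln K = 93.5

E°_cell = +0.80 − (-0.40) = 1.20 V, with n = 2 electrons transferred.
At equilibrium E = 0, so the Nernst equation gives ln K = nFE°/RT = (2)(96485)(1.20)/((8.314)(298)) = 93.46.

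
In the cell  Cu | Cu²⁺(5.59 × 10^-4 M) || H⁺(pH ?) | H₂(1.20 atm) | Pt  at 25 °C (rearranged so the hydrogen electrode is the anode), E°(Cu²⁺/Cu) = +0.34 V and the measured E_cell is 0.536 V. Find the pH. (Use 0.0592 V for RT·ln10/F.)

pH = 4.90

E°_cell = 0.34 V and n = 2.
log Q = n(E° − E)/0.0592 = 2×(0.34 − 0.536)/0.0592 = -6.622.
With Q = [H⁺]^2 / ([Cu²⁺]·P(H₂)), solving for [H⁺] gives log[H⁺] = -4.898, so pH = 4.90.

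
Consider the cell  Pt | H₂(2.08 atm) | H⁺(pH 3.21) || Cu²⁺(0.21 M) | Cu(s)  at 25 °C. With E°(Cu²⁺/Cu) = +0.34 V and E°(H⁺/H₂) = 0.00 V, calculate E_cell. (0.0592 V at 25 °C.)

The Cu²⁺/Cu couple is the cathode, so E°_cell = 0.34 V; n = 2.
[H⁺] = 10^(−3.21) = 6.2 × 10^-4 M, and Q = [H⁺]^2 / ([Cu²⁺]·P(H₂)) = 8.7 × 10^-7.
E = E° − (0.0592/2) log Q = 0.34 − (0.0592/2)(-6.060) = 0.519 V.

0.52 V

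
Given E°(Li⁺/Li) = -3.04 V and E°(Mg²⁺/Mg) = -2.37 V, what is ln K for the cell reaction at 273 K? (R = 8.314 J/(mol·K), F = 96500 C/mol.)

E°_cell = -2.37 − (-3.04) = 0.67 V, with n = 2 electrons transferred.
At equilibrium E = 0, so the Nernst equation gives ln K = nFE°/RT = (2)(96500)(0.67)/((8.314)(273)) = 56.97.

ln K = 57.0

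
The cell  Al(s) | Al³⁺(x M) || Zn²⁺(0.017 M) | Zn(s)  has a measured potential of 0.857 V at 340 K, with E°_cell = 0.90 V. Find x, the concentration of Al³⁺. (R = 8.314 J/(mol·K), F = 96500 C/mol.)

0.18 M

From the Nernst equation, ln Q = nF(E° − E)/RT = 6×96500×(0.90 − 0.857)/(8.314×340) = 8.808, so Q = 6680.
With Q = [Al³⁺]^2/[Zn²⁺]^3 and the known concentrations, [Al³⁺]^2 in the numerator gives [Al³⁺] = 0.18 M.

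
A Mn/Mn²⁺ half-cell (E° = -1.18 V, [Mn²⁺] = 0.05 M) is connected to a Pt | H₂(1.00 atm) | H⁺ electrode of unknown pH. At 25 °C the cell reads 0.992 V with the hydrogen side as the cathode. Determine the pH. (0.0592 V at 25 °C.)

E°_cell = 1.18 V and n = 2.
log Q = n(E° − E)/0.0592 = 2×(1.18 − 0.992)/0.0592 = 6.351.
With Q = [Mn²⁺]·P(H₂) / [H⁺]^2, solving for [H⁺] gives log[H⁺] = -3.826, so pH = 3.83.

pH = 3.83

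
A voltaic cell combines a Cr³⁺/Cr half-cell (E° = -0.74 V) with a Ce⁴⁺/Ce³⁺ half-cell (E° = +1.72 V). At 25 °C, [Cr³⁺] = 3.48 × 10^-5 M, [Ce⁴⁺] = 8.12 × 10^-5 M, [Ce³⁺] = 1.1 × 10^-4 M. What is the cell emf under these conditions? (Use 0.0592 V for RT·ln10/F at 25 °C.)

The Ce⁴⁺/Ce³⁺ couple has the higher reduction potential and acts as the cathode, so E°_cell = +1.72 − (-0.74) = 2.46 V.
Balancing electrons gives n = 3; the reaction quotient is Q = [Cr³⁺]·[Ce³⁺]^3/[Ce⁴⁺]^3 = 8.65 × 10^-5.
At 25 °C, E = E° − (0.0592/n) log Q = 2.46 − (0.0592/3)(-4.063) = 2.460 + 0.080 = 2.540 V.

2.54 V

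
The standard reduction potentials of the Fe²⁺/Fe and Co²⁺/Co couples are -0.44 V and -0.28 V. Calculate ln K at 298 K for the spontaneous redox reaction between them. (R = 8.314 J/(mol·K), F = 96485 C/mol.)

E°_cell = -0.28 − (-0.44) = 0.16 V, with n = 2 electrons transferred.
At equilibrium E = 0, so the Nernst equation gives ln K = nFE°/RT = (2)(96485)(0.16)/((8.314)(298)) = 12.46.

ln K = 12.5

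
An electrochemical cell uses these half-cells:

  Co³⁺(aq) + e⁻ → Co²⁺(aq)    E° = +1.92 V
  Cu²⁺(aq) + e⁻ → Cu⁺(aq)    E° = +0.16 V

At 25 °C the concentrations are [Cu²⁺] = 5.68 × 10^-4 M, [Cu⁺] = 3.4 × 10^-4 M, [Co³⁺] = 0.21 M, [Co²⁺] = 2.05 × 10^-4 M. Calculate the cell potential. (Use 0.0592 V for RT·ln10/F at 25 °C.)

The Co³⁺/Co²⁺ couple has the higher reduction potential and acts as the cathode, so E°_cell = +1.92 − (+0.16) = 1.76 V.
Balancing electrons gives n = 1; the reaction quotient is Q = [Cu²⁺]·[Co²⁺]/([Cu⁺]·[Co³⁺]) = 0.00163.
At 25 °C, E = E° − (0.0592/n) log Q = 1.76 − (0.0592/1)(-2.788) = 1.760 + 0.165 = 1.925 V.

1.93 V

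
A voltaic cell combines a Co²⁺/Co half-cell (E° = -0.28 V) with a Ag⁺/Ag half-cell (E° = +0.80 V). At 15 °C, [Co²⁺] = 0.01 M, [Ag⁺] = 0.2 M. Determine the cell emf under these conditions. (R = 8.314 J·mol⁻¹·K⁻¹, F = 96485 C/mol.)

The Ag⁺/Ag couple has the higher reduction potential and acts as the cathode, so E°_cell = +0.80 − (-0.28) = 1.08 V.
Balancing electrons gives n = 2; the reaction quotient is Q = [Co²⁺]/[Ag⁺]^2 = 0.250.
E = E° − (RT/nF) ln Q = 1.08 − (8.314×288)/(2×96485) × (-1.386) = 1.080 + 0.017 = 1.097 V.

1.10 V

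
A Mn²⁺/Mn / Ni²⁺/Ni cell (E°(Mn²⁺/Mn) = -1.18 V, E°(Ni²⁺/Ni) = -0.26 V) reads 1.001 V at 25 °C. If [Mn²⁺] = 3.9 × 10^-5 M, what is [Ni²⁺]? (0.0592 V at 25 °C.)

From the Nernst equation, log Q = n(E° − E)/0.0592 = 2(0.92 − 1.001)/0.0592 = -2.736, so Q = 0.00183.
With Q = [Mn²⁺]/[Ni²⁺] and the known concentrations, [Ni²⁺] in the denominator gives [Ni²⁺] = 0.021 M.

0.021 M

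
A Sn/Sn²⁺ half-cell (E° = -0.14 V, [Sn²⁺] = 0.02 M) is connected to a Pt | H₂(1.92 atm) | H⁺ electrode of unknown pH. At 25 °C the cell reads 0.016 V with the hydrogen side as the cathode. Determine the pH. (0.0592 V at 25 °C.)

pH = 2.80

E°_cell = 0.14 V and n = 2.
log Q = n(E° − E)/0.0592 = 2×(0.14 − 0.016)/0.0592 = 4.189.
With Q = [Sn²⁺]·P(H₂) / [H⁺]^2, solving for [H⁺] gives log[H⁺] = -2.802, so pH = 2.80.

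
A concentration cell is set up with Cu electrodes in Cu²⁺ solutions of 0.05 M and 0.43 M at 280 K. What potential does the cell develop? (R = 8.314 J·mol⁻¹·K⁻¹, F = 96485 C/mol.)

Both half-cells are Cu²⁺/Cu, so E°_cell = 0. The concentrated side is the cathode; the cell reaction moves Cu²⁺ from high to low concentration with n = 2.
Q = [Cu²⁺]_dilute/[Cu²⁺]_conc = 0.05/0.43 = 0.116.
E = 0 − (RT/nF) ln Q = −((8.314×280)/(2×96485))(-2.152) = 0.0260 V.

0.026 V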